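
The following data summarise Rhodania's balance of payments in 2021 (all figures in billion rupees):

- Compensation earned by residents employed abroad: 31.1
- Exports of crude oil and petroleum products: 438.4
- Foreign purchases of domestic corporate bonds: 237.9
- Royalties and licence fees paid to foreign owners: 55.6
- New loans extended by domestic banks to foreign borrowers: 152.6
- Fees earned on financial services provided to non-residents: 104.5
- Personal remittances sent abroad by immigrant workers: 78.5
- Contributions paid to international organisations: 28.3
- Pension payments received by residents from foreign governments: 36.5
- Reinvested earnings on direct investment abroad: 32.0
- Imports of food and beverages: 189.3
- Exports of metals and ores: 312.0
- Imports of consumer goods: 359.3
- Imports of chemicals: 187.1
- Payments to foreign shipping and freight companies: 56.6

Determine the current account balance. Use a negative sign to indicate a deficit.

Goods: -189.3 - 187.1 + 438.4 - 359.3 + 312.0 = 14.7
Services: 104.5 - 56.6 - 55.6 = -7.7
Primary income: 31.1 + 32.0 = 63.1
Secondary income: -78.5 + 36.5 - 28.3 = -70.3
Current account = 14.7 + (-7.7) + 63.1 + (-70.3) = -0.2
(Excluded from the current account — financial account: foreign purchases of domestic corporate bonds 237.9, new loans extended by domestic banks to foreign borrowers 152.6.)

-0.2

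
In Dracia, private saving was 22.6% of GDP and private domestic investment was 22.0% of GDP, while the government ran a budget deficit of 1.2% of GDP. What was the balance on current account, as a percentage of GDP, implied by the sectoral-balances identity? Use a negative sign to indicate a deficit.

By the sectoral-balances identity, CA = (S_private - I) + (T - G).
Private balance = 22.6 - 22.0 = 0.6
Government balance (T - G) = -1.2
CA = 0.6 + (-1.2) = -0.6

-0.6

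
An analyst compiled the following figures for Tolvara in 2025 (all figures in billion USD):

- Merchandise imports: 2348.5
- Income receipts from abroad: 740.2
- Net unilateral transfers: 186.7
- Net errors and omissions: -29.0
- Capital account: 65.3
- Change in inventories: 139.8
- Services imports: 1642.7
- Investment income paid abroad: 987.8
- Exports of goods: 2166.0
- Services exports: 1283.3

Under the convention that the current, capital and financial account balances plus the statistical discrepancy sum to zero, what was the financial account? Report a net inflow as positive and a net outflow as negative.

Goods balance = 2166.0 - 2348.5 = -182.5
Services balance = 1283.3 - 1642.7 = -359.4
Trade balance (goods + services) = -182.5 + (-359.4) = -541.9
Net primary income = 740.2 - 987.8 = -247.6
Net secondary income = 186.7
Current account = -541.9 + (-247.6) + 186.7 = -602.8
Financial account = -(-602.8 + 65.3 + (-29.0)) = 566.5

566.5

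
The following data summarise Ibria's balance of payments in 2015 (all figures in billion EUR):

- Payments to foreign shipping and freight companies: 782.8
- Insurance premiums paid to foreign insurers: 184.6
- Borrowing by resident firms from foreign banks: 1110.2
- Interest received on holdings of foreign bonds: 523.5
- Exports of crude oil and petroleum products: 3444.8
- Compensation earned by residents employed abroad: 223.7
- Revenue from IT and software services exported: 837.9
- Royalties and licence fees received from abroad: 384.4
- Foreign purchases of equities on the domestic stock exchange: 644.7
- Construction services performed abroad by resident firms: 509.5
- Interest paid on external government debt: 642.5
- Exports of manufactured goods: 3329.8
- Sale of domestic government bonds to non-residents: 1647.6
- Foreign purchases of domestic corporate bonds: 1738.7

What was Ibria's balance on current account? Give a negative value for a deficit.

Goods: 3444.8 + 3329.8 = 6774.6
Services: -782.8 - 184.6 + 837.9 + 509.5 + 384.4 = 764.4
Primary income: -642.5 + 523.5 + 223.7 = 104.7
Current account = 6774.6 + 764.4 + 104.7 = 7643.7
(Excluded from the current account — financial account: borrowing by resident firms from foreign banks 1110.2, foreign purchases of equities on the domestic stock exchange 644.7, sale of domestic government bonds to non-residents 1647.6, foreign purchases of domestic corporate bonds 1738.7.)

7643.7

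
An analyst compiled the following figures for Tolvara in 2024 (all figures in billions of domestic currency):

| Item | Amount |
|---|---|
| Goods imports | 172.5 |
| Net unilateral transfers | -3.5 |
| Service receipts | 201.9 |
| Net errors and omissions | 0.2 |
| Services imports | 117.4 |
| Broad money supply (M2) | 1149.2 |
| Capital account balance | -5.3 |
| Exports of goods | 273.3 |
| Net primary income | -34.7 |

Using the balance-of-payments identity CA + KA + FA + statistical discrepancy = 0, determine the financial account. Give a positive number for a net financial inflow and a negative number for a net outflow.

Goods balance = 273.3 - 172.5 = 100.8
Services balance = 201.9 - 117.4 = 84.5
Trade balance (goods + services) = 100.8 + 84.5 = 185.3
Net primary income = -34.7
Net secondary income = -3.5
Current account = 185.3 + (-34.7) + (-3.5) = 147.1
Financial account = -(147.1 + (-5.3) + 0.2) = -142.0

-142.0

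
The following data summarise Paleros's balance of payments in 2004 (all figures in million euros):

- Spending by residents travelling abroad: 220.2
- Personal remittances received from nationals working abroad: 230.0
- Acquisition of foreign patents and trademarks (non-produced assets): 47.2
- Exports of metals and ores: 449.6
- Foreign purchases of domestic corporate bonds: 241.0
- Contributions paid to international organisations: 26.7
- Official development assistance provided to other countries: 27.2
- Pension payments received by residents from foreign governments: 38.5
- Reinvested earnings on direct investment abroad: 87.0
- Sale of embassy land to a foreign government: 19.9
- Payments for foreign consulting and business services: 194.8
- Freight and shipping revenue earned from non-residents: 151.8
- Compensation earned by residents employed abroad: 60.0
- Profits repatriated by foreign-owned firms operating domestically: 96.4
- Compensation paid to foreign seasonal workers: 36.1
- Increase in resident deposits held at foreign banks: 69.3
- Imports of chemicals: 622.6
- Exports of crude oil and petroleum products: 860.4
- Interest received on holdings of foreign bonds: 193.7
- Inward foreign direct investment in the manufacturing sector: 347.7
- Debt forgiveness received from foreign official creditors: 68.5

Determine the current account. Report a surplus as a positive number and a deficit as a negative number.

Goods: 449.6 + 860.4 - 622.6 = 687.4
Services: -194.8 + 151.8 - 220.2 = -263.2
Primary income: -36.1 + 87.0 - 96.4 + 193.7 + 60.0 = 208.2
Secondary income: 230.0 - 27.2 - 26.7 + 38.5 = 214.6
Current account = 687.4 + (-263.2) + 208.2 + 214.6 = 847.0
(Excluded from the current account — capital account: acquisition of foreign patents and trademarks (non-produced assets) 47.2, sale of embassy land to a foreign government 19.9, debt forgiveness received from foreign official creditors 68.5; financial account: foreign purchases of domestic corporate bonds 241.0, increase in resident deposits held at foreign banks 69.3, inward foreign direct investment in the manufacturing sector 347.7.)

847.0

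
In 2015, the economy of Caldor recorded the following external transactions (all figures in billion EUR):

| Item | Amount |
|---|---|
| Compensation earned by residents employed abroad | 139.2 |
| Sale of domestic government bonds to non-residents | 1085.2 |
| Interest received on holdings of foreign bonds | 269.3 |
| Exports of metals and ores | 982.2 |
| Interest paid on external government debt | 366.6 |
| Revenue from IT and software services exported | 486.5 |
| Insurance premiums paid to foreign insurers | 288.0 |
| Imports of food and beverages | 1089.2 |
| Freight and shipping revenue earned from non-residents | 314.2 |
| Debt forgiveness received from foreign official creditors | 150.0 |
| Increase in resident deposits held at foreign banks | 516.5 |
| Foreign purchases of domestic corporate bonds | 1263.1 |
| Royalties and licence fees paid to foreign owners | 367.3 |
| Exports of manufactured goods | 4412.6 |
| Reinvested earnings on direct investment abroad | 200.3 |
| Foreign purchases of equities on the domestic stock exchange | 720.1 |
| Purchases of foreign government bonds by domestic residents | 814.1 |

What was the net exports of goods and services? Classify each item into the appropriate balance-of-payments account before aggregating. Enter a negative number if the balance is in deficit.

Goods: 982.2 - 1089.2 + 4412.6 = 4305.6
Services: -288.0 - 367.3 + 486.5 + 314.2 = 145.4
Trade balance = 4305.6 + 145.4 = 4451.0
(Excluded from the trade balance — primary income: compensation earned by residents employed abroad 139.2, interest received on holdings of foreign bonds 269.3, interest paid on external government debt 366.6, reinvested earnings on direct investment abroad 200.3; financial account: sale of domestic government bonds to non-residents 1085.2, increase in resident deposits held at foreign banks 516.5, foreign purchases of domestic corporate bonds 1263.1, foreign purchases of equities on the domestic stock exchange 720.1, purchases of foreign government bonds by domestic residents 814.1; capital account: debt forgiveness received from foreign official creditors 150.0.)

4451.0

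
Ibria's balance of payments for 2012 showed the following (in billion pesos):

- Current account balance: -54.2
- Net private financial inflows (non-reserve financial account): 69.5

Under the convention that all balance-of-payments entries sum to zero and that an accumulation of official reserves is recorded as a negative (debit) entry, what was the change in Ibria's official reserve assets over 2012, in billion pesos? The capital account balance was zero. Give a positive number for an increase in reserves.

Official reserve transactions balance = -((-54.2) + 69.5) = -15.3
An accumulation of reserves is recorded as a debit (negative entry), so the change in the stock of reserves is the negative of that balance.
Change in official reserves = -(-15.3) = 15.3

15.3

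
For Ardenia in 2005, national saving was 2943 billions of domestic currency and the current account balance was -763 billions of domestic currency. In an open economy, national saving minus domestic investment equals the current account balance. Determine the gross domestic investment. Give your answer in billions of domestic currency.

3706

I = S - CA = 2943 - (-763) = 3706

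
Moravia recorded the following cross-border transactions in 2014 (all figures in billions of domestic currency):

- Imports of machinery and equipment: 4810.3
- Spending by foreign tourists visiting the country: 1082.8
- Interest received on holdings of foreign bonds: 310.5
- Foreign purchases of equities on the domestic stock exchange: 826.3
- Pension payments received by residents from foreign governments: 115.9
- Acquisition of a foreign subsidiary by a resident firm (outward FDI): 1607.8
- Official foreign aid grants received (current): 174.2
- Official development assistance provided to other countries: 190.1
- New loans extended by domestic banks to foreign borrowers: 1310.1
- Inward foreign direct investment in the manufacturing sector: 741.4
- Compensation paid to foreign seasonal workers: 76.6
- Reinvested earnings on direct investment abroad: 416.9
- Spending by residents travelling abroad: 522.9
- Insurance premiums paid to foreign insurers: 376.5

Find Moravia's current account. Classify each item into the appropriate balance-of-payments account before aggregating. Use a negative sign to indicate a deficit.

-3876.1

Goods: -4810.3
Services: -522.9 + 1082.8 - 376.5 = 183.4
Primary income: 310.5 + 416.9 - 76.6 = 650.8
Secondary income: 174.2 + 115.9 - 190.1 = 100.0
Current account = (-4810.3) + 183.4 + 650.8 + 100.0 = -3876.1
(Excluded from the current account — financial account: foreign purchases of equities on the domestic stock exchange 826.3, acquisition of a foreign subsidiary by a resident firm (outward FDI) 1607.8, new loans extended by domestic banks to foreign borrowers 1310.1, inward foreign direct investment in the manufacturing sector 741.4.)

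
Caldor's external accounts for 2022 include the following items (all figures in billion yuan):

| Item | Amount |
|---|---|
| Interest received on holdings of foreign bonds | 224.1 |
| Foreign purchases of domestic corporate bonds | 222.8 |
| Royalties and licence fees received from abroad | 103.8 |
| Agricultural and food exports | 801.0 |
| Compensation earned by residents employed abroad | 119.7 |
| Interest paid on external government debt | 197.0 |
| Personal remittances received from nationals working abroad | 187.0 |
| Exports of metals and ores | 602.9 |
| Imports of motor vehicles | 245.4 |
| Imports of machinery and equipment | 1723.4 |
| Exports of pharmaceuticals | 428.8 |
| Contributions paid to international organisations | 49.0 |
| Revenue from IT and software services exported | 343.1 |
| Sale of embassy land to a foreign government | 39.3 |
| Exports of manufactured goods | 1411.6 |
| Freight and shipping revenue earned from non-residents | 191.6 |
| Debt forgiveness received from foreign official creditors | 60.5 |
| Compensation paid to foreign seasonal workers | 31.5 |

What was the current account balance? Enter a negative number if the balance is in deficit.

Goods: 801.0 + 602.9 - 245.4 + 1411.6 + 428.8 - 1723.4 = 1275.5
Services: 103.8 + 191.6 + 343.1 = 638.5
Primary income: 224.1 - 31.5 + 119.7 - 197.0 = 115.3
Secondary income: -49.0 + 187.0 = 138.0
Current account = 1275.5 + 638.5 + 115.3 + 138.0 = 2167.3
(Excluded from the current account — financial account: foreign purchases of domestic corporate bonds 222.8; capital account: sale of embassy land to a foreign government 39.3, debt forgiveness received from foreign official creditors 60.5.)

2167.3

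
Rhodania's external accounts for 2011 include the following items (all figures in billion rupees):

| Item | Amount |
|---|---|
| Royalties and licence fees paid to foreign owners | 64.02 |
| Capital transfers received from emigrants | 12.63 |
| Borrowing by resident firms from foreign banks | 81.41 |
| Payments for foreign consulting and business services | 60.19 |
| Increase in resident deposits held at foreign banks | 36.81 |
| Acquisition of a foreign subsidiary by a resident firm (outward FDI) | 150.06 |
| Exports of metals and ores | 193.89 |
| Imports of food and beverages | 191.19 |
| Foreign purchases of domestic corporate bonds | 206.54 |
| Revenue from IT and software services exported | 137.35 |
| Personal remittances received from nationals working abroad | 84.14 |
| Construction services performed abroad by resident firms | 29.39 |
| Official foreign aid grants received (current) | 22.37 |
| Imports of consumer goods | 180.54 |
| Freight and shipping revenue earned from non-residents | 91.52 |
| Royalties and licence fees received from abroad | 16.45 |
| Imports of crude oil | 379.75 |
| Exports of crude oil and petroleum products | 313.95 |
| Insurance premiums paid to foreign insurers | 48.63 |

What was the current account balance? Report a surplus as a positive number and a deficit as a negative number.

Goods: -180.54 + 313.95 + 193.89 - 379.75 - 191.19 = -243.64
Services: 91.52 + 29.39 + 137.35 - 60.19 - 64.02 - 48.63 + 16.45 = 101.87
Secondary income: 84.14 + 22.37 = 106.51
Current account = (-243.64) + 101.87 + 106.51 = -35.26
(Excluded from the current account — capital account: capital transfers received from emigrants 12.63; financial account: borrowing by resident firms from foreign banks 81.41, increase in resident deposits held at foreign banks 36.81, acquisition of a foreign subsidiary by a resident firm (outward FDI) 150.06, foreign purchases of domestic corporate bonds 206.54.)

-35.26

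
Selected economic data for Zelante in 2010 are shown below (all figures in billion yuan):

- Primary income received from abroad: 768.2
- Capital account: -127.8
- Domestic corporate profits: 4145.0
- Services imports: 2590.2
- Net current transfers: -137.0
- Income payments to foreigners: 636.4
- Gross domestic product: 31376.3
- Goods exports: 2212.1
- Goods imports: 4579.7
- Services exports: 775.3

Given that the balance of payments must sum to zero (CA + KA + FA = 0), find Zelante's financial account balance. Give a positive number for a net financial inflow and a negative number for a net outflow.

Goods balance = 2212.1 - 4579.7 = -2367.6
Services balance = 775.3 - 2590.2 = -1814.9
Trade balance (goods + services) = -2367.6 + (-1814.9) = -4182.5
Net primary income = 768.2 - 636.4 = 131.8
Net secondary income = -137.0
Current account = -4182.5 + 131.8 + (-137.0) = -4187.7
Financial account = -(-4187.7 + (-127.8)) = 4315.5

4315.5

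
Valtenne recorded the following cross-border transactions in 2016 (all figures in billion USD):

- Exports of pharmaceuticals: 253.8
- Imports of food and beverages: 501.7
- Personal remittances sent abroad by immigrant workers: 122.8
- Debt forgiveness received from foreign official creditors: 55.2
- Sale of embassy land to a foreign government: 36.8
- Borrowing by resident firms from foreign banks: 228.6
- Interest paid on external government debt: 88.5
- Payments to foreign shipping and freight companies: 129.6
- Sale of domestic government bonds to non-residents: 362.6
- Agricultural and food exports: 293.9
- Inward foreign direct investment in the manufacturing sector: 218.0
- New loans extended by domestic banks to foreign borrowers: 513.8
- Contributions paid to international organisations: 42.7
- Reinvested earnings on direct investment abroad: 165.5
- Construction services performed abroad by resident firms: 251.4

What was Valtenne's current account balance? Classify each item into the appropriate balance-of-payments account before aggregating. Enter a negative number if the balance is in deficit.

79.3

Goods: 253.8 + 293.9 - 501.7 = 46.0
Services: 251.4 - 129.6 = 121.8
Primary income: -88.5 + 165.5 = 77.0
Secondary income: -42.7 - 122.8 = -165.5
Current account = 46.0 + 121.8 + 77.0 + (-165.5) = 79.3
(Excluded from the current account — capital account: debt forgiveness received from foreign official creditors 55.2, sale of embassy land to a foreign government 36.8; financial account: borrowing by resident firms from foreign banks 228.6, sale of domestic government bonds to non-residents 362.6, inward foreign direct investment in the manufacturing sector 218.0, new loans extended by domestic banks to foreign borrowers 513.8.)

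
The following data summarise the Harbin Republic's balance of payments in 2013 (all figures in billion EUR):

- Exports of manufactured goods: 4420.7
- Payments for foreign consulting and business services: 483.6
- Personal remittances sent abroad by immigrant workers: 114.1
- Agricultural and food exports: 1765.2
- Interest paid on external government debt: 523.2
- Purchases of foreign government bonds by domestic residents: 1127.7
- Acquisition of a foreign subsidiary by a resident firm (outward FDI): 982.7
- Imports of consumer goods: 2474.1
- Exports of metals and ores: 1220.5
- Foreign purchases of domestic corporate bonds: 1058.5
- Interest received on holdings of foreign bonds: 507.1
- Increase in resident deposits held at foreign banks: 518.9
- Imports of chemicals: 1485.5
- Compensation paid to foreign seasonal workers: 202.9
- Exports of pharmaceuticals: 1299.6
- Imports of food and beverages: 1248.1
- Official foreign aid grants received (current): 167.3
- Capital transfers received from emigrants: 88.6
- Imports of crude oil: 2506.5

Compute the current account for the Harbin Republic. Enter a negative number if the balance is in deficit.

342.4

Goods: -1485.5 - 1248.1 + 1299.6 - 2474.1 + 1220.5 + 1765.2 + 4420.7 - 2506.5 = 991.8
Services: -483.6
Primary income: 507.1 - 202.9 - 523.2 = -219.0
Secondary income: 167.3 - 114.1 = 53.2
Current account = 991.8 + (-483.6) + (-219.0) + 53.2 = 342.4
(Excluded from the current account — financial account: purchases of foreign government bonds by domestic residents 1127.7, acquisition of a foreign subsidiary by a resident firm (outward FDI) 982.7, foreign purchases of domestic corporate bonds 1058.5, increase in resident deposits held at foreign banks 518.9; capital account: capital transfers received from emigrants 88.6.)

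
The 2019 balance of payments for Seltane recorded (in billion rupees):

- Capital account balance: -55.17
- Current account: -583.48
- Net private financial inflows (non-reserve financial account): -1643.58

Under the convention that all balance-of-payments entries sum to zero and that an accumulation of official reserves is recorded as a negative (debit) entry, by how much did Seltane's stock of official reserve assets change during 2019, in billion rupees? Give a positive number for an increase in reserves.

Official reserve transactions balance = -((-583.48) + (-55.17) + (-1643.58)) = 2282.23
An accumulation of reserves is recorded as a debit (negative entry), so the change in the stock of reserves is the negative of that balance.
Change in official reserves = -(2282.23) = -2282.23

-2282.23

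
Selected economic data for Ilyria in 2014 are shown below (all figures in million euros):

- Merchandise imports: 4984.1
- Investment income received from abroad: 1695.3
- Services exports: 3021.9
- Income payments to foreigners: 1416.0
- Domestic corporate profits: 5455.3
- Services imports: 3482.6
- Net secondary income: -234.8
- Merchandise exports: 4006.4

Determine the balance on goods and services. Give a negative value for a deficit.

-1438.4

Goods balance = 4006.4 - 4984.1 = -977.7
Services balance = 3021.9 - 3482.6 = -460.7
Trade balance (goods + services) = -977.7 + (-460.7) = -1438.4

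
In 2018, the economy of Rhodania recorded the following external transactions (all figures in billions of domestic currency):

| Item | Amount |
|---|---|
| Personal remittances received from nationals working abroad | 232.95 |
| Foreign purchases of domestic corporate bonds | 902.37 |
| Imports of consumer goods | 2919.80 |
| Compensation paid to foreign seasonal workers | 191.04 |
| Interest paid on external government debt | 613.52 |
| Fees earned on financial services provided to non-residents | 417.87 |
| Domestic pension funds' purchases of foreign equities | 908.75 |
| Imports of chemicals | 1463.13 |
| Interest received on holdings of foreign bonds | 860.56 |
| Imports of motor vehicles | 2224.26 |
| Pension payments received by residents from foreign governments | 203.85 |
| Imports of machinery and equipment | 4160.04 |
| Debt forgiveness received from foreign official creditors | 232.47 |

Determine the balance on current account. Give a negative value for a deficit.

-9856.56

Goods: -4160.04 - 1463.13 - 2919.80 - 2224.26 = -10767.23
Services: 417.87
Primary income: -613.52 - 191.04 + 860.56 = 56.00
Secondary income: 203.85 + 232.95 = 436.80
Current account = (-10767.23) + 417.87 + 56.00 + 436.80 = -9856.56
(Excluded from the current account — financial account: foreign purchases of domestic corporate bonds 902.37, domestic pension funds' purchases of foreign equities 908.75; capital account: debt forgiveness received from foreign official creditors 232.47.)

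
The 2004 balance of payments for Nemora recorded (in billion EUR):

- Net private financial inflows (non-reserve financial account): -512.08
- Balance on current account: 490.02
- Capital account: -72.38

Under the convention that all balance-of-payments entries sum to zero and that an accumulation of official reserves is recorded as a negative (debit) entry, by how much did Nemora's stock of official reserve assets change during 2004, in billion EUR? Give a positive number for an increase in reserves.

Official reserve transactions balance = -(490.02 + (-72.38) + (-512.08)) = 94.44
An accumulation of reserves is recorded as a debit (negative entry), so the change in the stock of reserves is the negative of that balance.
Change in official reserves = -(94.44) = -94.44

-94.44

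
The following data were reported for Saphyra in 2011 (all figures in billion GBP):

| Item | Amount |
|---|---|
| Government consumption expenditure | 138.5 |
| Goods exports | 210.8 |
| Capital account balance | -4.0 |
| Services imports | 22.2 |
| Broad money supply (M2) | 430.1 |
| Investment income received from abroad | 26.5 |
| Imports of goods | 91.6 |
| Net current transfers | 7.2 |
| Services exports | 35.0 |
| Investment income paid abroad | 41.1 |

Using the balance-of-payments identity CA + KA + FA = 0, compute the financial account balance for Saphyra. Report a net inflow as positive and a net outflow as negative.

-120.6

Goods balance = 210.8 - 91.6 = 119.2
Services balance = 35.0 - 22.2 = 12.8
Trade balance (goods + services) = 119.2 + 12.8 = 132.0
Net primary income = 26.5 - 41.1 = -14.6
Net secondary income = 7.2
Current account = 132.0 + (-14.6) + 7.2 = 124.6
Financial account = -(124.6 + (-4.0)) = -120.6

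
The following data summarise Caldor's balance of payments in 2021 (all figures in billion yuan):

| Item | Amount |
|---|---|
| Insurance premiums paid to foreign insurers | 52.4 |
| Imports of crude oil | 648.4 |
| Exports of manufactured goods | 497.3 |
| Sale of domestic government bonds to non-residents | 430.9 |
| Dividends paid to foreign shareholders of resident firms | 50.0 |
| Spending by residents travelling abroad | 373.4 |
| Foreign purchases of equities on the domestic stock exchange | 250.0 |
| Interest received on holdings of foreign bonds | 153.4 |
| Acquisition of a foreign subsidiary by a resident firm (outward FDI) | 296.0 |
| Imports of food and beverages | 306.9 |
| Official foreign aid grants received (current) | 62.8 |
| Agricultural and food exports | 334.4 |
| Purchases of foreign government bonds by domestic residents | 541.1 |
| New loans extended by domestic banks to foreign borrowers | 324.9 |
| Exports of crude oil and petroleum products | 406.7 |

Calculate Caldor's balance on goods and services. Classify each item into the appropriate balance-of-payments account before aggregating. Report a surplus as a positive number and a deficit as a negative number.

-142.7

Goods: 497.3 - 648.4 + 334.4 - 306.9 + 406.7 = 283.1
Services: -52.4 - 373.4 = -425.8
Trade balance = 283.1 + (-425.8) = -142.7
(Excluded from the trade balance — financial account: sale of domestic government bonds to non-residents 430.9, foreign purchases of equities on the domestic stock exchange 250.0, acquisition of a foreign subsidiary by a resident firm (outward FDI) 296.0, purchases of foreign government bonds by domestic residents 541.1, new loans extended by domestic banks to foreign borrowers 324.9; primary income: dividends paid to foreign shareholders of resident firms 50.0, interest received on holdings of foreign bonds 153.4; secondary income: official foreign aid grants received (current) 62.8.)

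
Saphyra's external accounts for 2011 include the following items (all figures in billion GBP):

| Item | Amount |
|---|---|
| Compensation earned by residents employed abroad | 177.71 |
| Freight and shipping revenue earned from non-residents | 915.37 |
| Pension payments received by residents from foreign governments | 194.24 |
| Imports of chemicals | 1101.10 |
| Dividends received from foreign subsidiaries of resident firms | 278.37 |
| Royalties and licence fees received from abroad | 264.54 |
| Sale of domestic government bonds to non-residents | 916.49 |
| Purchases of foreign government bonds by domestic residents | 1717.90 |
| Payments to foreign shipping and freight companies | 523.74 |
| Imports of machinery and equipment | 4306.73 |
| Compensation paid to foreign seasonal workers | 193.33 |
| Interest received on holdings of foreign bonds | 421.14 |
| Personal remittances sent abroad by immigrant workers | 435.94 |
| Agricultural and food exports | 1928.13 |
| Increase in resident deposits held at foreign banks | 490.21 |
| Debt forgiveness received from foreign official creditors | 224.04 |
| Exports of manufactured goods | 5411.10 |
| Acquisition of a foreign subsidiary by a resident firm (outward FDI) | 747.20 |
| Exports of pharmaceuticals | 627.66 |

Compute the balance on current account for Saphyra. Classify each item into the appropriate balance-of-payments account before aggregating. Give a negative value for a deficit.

Goods: 1928.13 + 627.66 + 5411.10 - 1101.10 - 4306.73 = 2559.06
Services: -523.74 + 264.54 + 915.37 = 656.17
Primary income: 177.71 + 278.37 + 421.14 - 193.33 = 683.89
Secondary income: 194.24 - 435.94 = -241.70
Current account = 2559.06 + 656.17 + 683.89 + (-241.70) = 3657.42
(Excluded from the current account — financial account: sale of domestic government bonds to non-residents 916.49, purchases of foreign government bonds by domestic residents 1717.90, increase in resident deposits held at foreign banks 490.21, acquisition of a foreign subsidiary by a resident firm (outward FDI) 747.20; capital account: debt forgiveness received from foreign official creditors 224.04.)

3657.42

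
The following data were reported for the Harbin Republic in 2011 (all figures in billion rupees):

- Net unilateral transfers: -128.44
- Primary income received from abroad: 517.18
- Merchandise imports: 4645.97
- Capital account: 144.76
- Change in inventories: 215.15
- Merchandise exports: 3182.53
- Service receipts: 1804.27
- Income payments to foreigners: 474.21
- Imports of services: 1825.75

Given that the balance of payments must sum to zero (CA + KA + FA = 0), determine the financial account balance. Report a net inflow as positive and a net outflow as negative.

Goods balance = 3182.53 - 4645.97 = -1463.44
Services balance = 1804.27 - 1825.75 = -21.48
Trade balance (goods + services) = -1463.44 + (-21.48) = -1484.92
Net primary income = 517.18 - 474.21 = 42.97
Net secondary income = -128.44
Current account = -1484.92 + 42.97 + (-128.44) = -1570.39
Financial account = -(-1570.39 + 144.76) = 1425.63

1425.63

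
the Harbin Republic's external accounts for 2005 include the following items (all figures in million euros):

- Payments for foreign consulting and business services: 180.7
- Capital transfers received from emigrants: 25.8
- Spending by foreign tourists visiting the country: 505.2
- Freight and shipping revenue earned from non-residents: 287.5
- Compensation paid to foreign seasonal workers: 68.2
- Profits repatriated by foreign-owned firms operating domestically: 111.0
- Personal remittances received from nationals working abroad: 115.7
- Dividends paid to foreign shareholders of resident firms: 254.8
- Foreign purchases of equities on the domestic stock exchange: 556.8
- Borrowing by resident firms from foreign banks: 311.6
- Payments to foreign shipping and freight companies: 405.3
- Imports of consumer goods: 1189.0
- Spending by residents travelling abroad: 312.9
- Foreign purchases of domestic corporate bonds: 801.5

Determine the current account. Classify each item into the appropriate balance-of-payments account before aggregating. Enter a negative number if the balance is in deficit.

-1613.5

Goods: -1189.0
Services: 287.5 - 180.7 + 505.2 - 405.3 - 312.9 = -106.2
Primary income: -254.8 - 111.0 - 68.2 = -434.0
Secondary income: 115.7
Current account = (-1189.0) + (-106.2) + (-434.0) + 115.7 = -1613.5
(Excluded from the current account — capital account: capital transfers received from emigrants 25.8; financial account: foreign purchases of equities on the domestic stock exchange 556.8, borrowing by resident firms from foreign banks 311.6, foreign purchases of domestic corporate bonds 801.5.)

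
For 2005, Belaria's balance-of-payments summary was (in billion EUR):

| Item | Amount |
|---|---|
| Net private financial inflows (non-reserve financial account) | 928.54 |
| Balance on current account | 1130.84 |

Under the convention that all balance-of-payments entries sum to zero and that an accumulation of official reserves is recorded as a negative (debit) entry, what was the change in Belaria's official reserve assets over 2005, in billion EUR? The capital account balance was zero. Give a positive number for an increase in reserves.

Official reserve transactions balance = -(1130.84 + 928.54) = -2059.38
An accumulation of reserves is recorded as a debit (negative entry), so the change in the stock of reserves is the negative of that balance.
Change in official reserves = -(-2059.38) = 2059.38

2059.38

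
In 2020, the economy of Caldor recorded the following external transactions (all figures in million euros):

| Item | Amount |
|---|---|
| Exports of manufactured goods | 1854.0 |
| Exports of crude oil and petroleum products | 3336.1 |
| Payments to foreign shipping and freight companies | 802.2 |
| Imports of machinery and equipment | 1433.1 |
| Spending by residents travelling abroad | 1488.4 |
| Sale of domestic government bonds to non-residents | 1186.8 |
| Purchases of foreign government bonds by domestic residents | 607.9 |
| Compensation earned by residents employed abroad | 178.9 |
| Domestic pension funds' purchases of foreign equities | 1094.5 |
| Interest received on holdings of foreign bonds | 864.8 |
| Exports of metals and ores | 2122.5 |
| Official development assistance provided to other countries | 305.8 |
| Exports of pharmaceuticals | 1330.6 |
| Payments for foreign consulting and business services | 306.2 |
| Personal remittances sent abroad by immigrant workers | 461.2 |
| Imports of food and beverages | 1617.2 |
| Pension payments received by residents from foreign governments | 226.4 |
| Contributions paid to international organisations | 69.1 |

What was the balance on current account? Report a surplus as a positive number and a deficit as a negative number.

3430.1

Goods: -1433.1 + 1330.6 + 1854.0 + 3336.1 + 2122.5 - 1617.2 = 5592.9
Services: -306.2 - 802.2 - 1488.4 = -2596.8
Primary income: 178.9 + 864.8 = 1043.7
Secondary income: 226.4 - 461.2 - 69.1 - 305.8 = -609.7
Current account = 5592.9 + (-2596.8) + 1043.7 + (-609.7) = 3430.1
(Excluded from the current account — financial account: sale of domestic government bonds to non-residents 1186.8, purchases of foreign government bonds by domestic residents 607.9, domestic pension funds' purchases of foreign equities 1094.5.)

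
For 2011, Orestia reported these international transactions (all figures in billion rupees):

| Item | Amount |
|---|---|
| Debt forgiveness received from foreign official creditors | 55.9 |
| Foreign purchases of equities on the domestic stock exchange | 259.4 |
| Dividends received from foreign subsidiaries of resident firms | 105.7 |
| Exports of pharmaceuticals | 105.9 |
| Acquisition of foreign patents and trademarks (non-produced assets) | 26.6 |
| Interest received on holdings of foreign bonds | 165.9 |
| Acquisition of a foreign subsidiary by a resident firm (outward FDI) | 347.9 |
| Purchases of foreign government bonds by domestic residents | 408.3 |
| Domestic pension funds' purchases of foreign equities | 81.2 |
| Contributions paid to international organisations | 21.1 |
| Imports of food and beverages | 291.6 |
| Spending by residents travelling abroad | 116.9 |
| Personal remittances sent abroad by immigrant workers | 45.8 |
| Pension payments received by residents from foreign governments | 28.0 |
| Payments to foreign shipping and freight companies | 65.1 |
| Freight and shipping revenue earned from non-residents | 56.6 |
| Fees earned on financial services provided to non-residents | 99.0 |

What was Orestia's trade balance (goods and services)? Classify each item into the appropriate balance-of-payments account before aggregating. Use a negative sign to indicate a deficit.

Goods: 105.9 - 291.6 = -185.7
Services: -65.1 - 116.9 + 56.6 + 99.0 = -26.4
Trade balance = -185.7 + (-26.4) = -212.1
(Excluded from the trade balance — capital account: debt forgiveness received from foreign official creditors 55.9, acquisition of foreign patents and trademarks (non-produced assets) 26.6; financial account: foreign purchases of equities on the domestic stock exchange 259.4, acquisition of a foreign subsidiary by a resident firm (outward FDI) 347.9, purchases of foreign government bonds by domestic residents 408.3, domestic pension funds' purchases of foreign equities 81.2; primary income: dividends received from foreign subsidiaries of resident firms 105.7, interest received on holdings of foreign bonds 165.9; secondary income: contributions paid to international organisations 21.1, personal remittances sent abroad by immigrant workers 45.8, pension payments received by residents from foreign governments 28.0.)

-212.1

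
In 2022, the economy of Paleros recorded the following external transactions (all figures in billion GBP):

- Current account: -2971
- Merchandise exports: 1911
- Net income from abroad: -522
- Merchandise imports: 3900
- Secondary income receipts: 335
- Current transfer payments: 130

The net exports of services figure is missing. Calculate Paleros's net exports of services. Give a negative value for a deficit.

-665

Current account = goods balance + services balance + net primary income + net secondary income
Sum of the known components = -2306
Net exports of services = CA - (known components) = -2971 - (-2306) = -665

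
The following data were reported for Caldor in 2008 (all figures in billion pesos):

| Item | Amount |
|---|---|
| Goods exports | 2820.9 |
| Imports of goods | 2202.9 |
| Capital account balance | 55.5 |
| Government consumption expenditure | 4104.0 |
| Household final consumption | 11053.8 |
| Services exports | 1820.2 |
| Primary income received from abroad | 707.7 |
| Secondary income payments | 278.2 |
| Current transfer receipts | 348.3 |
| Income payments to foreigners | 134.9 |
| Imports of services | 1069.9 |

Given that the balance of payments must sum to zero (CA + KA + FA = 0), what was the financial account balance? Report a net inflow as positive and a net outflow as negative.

-2066.7

Goods balance = 2820.9 - 2202.9 = 618.0
Services balance = 1820.2 - 1069.9 = 750.3
Trade balance (goods + services) = 618.0 + 750.3 = 1368.3
Net primary income = 707.7 - 134.9 = 572.8
Net secondary income = 348.3 - 278.2 = 70.1
Current account = 1368.3 + 572.8 + 70.1 = 2011.2
Financial account = -(2011.2 + 55.5) = -2066.7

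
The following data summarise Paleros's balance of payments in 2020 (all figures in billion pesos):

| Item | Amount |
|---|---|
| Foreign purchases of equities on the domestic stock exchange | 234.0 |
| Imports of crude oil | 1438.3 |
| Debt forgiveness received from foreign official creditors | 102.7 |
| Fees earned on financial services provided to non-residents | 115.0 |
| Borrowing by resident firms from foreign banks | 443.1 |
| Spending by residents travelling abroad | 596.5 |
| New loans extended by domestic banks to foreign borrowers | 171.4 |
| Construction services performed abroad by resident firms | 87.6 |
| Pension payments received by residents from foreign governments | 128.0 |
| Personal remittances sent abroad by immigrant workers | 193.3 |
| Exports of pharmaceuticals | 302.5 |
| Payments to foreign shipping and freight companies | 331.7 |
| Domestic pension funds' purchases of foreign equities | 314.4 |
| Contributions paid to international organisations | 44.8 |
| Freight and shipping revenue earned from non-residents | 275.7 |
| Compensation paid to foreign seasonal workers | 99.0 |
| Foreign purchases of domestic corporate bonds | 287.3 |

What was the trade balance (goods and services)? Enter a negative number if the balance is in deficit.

-1585.7

Goods: 302.5 - 1438.3 = -1135.8
Services: -331.7 + 87.6 + 275.7 - 596.5 + 115.0 = -449.9
Trade balance = -1135.8 + (-449.9) = -1585.7
(Excluded from the trade balance — financial account: foreign purchases of equities on the domestic stock exchange 234.0, borrowing by resident firms from foreign banks 443.1, new loans extended by domestic banks to foreign borrowers 171.4, domestic pension funds' purchases of foreign equities 314.4, foreign purchases of domestic corporate bonds 287.3; capital account: debt forgiveness received from foreign official creditors 102.7; secondary income: pension payments received by residents from foreign governments 128.0, personal remittances sent abroad by immigrant workers 193.3, contributions paid to international organisations 44.8; primary income: compensation paid to foreign seasonal workers 99.0.)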